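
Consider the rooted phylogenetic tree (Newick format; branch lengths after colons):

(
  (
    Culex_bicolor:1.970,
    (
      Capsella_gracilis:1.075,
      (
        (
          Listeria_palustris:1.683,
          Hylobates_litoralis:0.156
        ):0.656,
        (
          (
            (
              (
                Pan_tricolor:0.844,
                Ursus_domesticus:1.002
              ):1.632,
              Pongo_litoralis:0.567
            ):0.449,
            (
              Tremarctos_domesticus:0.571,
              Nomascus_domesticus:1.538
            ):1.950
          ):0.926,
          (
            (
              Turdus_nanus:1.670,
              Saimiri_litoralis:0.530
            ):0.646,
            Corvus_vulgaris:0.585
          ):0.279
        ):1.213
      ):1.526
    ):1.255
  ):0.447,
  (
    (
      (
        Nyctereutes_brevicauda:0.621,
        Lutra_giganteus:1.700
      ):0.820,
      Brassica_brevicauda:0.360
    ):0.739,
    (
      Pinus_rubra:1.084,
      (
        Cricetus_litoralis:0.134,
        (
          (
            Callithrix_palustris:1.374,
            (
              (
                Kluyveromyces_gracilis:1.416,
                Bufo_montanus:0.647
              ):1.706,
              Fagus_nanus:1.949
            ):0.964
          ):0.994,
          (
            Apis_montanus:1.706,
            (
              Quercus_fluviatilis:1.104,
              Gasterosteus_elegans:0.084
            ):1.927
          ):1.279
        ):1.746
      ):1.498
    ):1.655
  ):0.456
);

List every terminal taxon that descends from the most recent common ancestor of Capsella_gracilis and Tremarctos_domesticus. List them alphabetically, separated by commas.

Capsella_gracilis, Corvus_vulgaris, Hylobates_litoralis, Listeria_palustris, Nomascus_domesticus, Pan_tricolor, Pongo_litoralis, Saimiri_litoralis, Tremarctos_domesticus, Turdus_nanus, Ursus_domesticus

Tracing Capsella_gracilis: it sits inside (Capsella_gracilis,((Listeria_palustris,Hylobates_litoralis),((((Pan_tricolor,Ursus_domesticus),Pongo_litoralis),(Tremarctos_domesticus,Nomascus_domesticus)),((Turdus_nanus,Saimiri_litoralis),Corvus_vulgaris)))).
Tracing Tremarctos_domesticus: it sits inside (Tremarctos_domesticus,Nomascus_domesticus).
The smallest clade enclosing both is (Capsella_gracilis,((Listeria_palustris,Hylobates_litoralis),((((Pan_tricolor,Ursus_domesticus),Pongo_litoralis),(Tremarctos_domesticus,Nomascus_domesticus)),((Turdus_nanus,Saimiri_litoralis),Corvus_vulgaris)))); the answer is its 11 terminal taxa in alphabetical order.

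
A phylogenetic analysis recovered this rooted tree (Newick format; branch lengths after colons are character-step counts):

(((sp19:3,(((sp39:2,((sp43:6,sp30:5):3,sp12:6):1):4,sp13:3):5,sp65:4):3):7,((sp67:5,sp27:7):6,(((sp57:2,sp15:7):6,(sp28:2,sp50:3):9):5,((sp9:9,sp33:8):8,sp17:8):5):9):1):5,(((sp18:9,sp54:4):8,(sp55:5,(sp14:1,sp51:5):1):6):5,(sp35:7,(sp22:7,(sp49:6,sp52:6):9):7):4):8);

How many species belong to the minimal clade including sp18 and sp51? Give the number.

The MRCA of sp18 and sp51 is the node subtending ((sp18,sp54),(sp55,(sp14,sp51))).
That clade contains 5 terminal taxa: sp14, sp18, sp51, sp54, sp55.

5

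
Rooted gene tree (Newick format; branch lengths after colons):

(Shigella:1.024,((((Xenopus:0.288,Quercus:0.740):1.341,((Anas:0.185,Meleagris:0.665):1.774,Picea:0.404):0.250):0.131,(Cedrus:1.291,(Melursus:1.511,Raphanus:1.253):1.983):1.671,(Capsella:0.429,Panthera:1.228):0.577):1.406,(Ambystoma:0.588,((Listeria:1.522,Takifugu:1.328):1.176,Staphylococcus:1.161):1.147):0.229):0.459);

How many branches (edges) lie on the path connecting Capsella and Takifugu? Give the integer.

7

The MRCA of Capsella and Takifugu is the node subtending ((((Xenopus,Quercus),((Anas,Meleagris),Picea)),(Cedrus,(Melursus,Raphanus)),(Capsella,Panthera)),(Ambystoma,((Listeria,Takifugu),Staphylococcus))).
From Capsella up to that node: 3 branches. From Takifugu up to the same node: 4 branches. Total: 3 + 4 = 7.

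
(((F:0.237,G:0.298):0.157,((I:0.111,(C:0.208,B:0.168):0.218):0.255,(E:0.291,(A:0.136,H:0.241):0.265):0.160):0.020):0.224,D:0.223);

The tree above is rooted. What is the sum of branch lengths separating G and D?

0.902

The path runs G → … → MRCA → … → D; the MRCA is the root of the tree.
Branch lengths along that path: 0.298 + 0.157 + 0.224 + 0.223 = 0.902.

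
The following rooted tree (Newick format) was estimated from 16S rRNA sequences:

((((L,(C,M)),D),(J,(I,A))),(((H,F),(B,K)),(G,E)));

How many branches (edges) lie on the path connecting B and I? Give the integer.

8

The MRCA of B and I is the root of the tree.
From B up to that node: 4 branches. From I up to the same node: 4 branches. Total: 4 + 4 = 8.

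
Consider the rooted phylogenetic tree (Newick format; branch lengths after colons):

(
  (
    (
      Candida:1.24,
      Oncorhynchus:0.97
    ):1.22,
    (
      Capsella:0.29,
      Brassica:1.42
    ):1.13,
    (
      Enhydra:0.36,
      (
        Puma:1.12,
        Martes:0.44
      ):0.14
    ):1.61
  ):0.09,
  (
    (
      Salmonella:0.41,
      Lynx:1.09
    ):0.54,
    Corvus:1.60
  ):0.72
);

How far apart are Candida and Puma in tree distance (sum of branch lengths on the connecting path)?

The path runs Candida → … → MRCA → … → Puma; the MRCA is the node subtending ((Candida,Oncorhynchus),(Capsella,Brassica),(Enhydra,(Puma,Martes))).
Branch lengths along that path: 1.24 + 1.22 + 1.61 + 0.14 + 1.12 = 5.33.

5.33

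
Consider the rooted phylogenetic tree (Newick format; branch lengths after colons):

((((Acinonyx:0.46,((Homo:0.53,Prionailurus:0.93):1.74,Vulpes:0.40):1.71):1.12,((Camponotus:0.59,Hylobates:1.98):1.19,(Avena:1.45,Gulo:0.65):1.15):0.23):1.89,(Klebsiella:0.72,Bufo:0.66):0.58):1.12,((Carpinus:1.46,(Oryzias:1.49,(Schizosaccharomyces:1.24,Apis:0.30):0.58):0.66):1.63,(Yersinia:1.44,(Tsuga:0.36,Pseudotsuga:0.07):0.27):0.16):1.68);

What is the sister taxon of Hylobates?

Camponotus

Hylobates attaches to the tree at the node subtending (Camponotus,Hylobates).
The other lineage descending from that same node — the sister group — is the single tip Camponotus.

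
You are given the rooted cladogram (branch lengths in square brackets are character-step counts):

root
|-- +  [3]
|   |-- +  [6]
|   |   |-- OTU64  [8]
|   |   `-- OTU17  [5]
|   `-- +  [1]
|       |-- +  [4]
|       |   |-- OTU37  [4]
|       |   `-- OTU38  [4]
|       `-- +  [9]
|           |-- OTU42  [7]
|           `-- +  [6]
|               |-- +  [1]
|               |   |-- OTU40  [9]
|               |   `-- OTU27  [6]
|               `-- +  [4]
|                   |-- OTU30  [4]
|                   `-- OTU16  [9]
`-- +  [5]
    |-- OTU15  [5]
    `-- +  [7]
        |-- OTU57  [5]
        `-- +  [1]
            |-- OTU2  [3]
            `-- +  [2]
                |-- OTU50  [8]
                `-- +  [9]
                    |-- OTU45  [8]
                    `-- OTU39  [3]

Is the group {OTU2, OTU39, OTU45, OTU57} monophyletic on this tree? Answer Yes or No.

No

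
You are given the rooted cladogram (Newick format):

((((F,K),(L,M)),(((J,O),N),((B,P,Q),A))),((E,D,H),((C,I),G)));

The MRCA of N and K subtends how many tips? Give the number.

11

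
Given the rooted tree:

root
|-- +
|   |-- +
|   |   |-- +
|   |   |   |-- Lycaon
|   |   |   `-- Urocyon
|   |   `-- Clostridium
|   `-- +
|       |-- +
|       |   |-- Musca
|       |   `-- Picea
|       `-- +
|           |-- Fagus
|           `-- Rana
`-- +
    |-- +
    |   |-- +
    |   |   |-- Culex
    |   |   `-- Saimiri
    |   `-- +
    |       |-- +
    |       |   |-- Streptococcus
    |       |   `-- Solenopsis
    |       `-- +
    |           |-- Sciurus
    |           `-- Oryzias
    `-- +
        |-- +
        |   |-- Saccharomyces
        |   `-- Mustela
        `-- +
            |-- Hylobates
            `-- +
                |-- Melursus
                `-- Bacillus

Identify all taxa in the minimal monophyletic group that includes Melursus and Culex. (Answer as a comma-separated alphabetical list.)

Bacillus, Culex, Hylobates, Melursus, Mustela, Oryzias, Saccharomyces, Saimiri, Sciurus, Solenopsis, Streptococcus

Tracing Melursus: it sits inside (Melursus,Bacillus).
Tracing Culex: it sits inside (Culex,Saimiri).
The smallest clade enclosing both is (((Culex,Saimiri),((Streptococcus,Solenopsis),(Sciurus,Oryzias))),((Saccharomyces,Mustela),(Hylobates,(Melursus,Bacillus)))); the answer is its 11 terminal taxa in alphabetical order.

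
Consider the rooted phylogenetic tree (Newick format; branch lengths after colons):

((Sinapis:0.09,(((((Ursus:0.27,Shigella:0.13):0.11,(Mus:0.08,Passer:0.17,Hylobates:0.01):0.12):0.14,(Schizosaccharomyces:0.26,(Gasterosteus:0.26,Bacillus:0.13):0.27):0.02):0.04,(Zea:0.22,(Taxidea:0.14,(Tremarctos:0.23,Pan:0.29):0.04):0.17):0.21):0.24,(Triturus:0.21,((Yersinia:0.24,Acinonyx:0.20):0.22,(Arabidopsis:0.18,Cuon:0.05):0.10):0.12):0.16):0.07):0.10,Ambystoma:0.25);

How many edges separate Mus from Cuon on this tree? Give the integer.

The MRCA of Mus and Cuon is the node subtending (((((Ursus,Shigella),(Mus,Passer,Hylobates)),(Schizosaccharomyces,(Gasterosteus,Bacillus))),(Zea,(Taxidea,(Tremarctos,Pan)))),(Triturus,((Yersinia,Acinonyx),(Arabidopsis,Cuon)))).
From Mus up to that node: 5 branches. From Cuon up to the same node: 4 branches. Total: 5 + 4 = 9.

9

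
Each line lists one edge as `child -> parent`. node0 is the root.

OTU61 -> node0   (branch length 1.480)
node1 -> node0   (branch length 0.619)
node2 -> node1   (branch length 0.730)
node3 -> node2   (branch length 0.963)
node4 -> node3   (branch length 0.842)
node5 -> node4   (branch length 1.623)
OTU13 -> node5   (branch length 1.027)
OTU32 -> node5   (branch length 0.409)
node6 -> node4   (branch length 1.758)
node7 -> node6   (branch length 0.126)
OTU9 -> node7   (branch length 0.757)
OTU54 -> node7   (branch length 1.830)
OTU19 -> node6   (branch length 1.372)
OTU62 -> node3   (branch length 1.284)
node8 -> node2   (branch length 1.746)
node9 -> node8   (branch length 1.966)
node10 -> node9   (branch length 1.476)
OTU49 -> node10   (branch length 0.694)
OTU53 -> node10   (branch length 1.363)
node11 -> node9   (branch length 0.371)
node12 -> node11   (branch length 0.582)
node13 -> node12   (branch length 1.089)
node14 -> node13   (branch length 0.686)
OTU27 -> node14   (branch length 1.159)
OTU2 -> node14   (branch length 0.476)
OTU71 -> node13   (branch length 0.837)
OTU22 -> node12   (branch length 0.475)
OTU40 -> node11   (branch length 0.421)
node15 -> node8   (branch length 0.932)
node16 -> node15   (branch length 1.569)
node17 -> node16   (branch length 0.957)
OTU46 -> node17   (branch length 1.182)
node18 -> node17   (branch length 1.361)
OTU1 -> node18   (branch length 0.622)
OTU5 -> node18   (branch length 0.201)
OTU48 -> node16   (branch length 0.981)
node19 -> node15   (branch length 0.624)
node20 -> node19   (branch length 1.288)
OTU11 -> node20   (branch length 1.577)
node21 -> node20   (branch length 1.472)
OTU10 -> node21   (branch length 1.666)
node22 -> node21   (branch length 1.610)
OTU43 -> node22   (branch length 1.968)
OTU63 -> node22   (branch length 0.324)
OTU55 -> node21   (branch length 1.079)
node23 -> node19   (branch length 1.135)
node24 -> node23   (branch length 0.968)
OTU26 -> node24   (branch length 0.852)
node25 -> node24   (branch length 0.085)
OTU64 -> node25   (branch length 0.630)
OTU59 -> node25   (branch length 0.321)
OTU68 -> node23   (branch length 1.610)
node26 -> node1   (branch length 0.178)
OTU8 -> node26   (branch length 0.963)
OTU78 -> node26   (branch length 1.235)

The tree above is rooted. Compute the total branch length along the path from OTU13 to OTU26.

The path runs OTU13 → … → MRCA → … → OTU26; the MRCA is the node subtending ((((OTU13,OTU32),((OTU9,OTU54),OTU19)),OTU62),(((OTU49,OTU53),((((OTU27,OTU2),OTU71),OTU22),OTU40)),(((OTU46,(OTU1,OTU5)),OTU48),((OTU11,(OTU10,(OTU43,OTU63),OTU55)),((OTU26,(OTU64,OTU59)),OTU68))))).
Branch lengths along that path: 1.027 + 1.623 + 0.842 + 0.963 + 1.746 + 0.932 + 0.624 + 1.135 + 0.968 + 0.852 = 10.712.

10.712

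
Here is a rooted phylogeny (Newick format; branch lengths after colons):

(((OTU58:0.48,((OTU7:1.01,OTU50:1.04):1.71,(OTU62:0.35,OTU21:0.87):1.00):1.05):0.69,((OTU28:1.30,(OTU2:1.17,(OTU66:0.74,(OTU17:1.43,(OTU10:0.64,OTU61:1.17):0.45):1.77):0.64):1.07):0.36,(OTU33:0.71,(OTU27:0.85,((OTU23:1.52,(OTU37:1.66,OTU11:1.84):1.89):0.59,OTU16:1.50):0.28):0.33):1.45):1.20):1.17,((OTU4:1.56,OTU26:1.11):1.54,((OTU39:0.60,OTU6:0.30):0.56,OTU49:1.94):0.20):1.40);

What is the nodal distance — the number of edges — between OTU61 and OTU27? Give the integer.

9

The MRCA of OTU61 and OTU27 is the node subtending ((OTU28,(OTU2,(OTU66,(OTU17,(OTU10,OTU61))))),(OTU33,(OTU27,((OTU23,(OTU37,OTU11)),OTU16)))).
From OTU61 up to that node: 6 branches. From OTU27 up to the same node: 3 branches. Total: 6 + 3 = 9.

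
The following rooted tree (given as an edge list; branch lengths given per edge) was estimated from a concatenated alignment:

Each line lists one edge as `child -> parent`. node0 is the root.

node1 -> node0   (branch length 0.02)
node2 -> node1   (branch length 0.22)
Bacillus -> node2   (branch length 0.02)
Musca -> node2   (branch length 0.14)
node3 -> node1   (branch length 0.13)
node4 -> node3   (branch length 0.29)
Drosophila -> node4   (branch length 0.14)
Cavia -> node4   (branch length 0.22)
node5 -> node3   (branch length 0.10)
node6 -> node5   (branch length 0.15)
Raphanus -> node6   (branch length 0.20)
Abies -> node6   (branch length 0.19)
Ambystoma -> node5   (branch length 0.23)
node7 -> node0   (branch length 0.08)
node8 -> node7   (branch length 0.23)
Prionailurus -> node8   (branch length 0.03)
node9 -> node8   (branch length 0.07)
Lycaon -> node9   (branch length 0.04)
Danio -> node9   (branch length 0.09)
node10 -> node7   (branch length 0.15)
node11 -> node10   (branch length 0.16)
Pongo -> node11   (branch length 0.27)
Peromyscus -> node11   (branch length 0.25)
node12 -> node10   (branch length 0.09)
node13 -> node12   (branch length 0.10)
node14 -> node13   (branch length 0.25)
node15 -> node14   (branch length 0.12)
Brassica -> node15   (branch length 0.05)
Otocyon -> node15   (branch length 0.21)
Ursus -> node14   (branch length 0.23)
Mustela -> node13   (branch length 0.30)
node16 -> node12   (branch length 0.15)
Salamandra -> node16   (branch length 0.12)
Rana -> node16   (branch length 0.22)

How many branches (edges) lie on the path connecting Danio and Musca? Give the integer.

7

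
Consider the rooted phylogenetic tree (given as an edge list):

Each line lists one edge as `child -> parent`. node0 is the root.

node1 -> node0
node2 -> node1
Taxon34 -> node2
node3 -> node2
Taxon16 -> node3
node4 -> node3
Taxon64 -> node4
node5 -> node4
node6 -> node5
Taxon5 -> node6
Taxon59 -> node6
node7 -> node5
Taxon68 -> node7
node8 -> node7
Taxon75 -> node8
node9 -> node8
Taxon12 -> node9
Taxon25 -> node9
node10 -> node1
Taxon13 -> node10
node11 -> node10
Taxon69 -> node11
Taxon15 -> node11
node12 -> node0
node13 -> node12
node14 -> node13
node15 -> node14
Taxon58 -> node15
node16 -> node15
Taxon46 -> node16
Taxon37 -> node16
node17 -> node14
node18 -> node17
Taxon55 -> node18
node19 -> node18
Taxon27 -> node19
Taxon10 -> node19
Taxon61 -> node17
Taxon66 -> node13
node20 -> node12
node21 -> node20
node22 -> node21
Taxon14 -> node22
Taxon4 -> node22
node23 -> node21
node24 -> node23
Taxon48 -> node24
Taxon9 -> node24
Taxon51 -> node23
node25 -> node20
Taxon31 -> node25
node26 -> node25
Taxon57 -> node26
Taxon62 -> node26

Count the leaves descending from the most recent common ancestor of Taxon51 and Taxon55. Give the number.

The MRCA of Taxon51 and Taxon55 is the node subtending ((((Taxon58,(Taxon46,Taxon37)),((Taxon55,(Taxon27,Taxon10)),Taxon61)),Taxon66),(((Taxon14,Taxon4),((Taxon48,Taxon9),Taxon51)),(Taxon31,(Taxon57,Taxon62)))).
That clade contains 16 terminal taxa: Taxon10, Taxon14, Taxon27, Taxon31, Taxon37, Taxon4, Taxon46, Taxon48, Taxon51, Taxon55, Taxon57, Taxon58, Taxon61, Taxon62, Taxon66, Taxon9.

16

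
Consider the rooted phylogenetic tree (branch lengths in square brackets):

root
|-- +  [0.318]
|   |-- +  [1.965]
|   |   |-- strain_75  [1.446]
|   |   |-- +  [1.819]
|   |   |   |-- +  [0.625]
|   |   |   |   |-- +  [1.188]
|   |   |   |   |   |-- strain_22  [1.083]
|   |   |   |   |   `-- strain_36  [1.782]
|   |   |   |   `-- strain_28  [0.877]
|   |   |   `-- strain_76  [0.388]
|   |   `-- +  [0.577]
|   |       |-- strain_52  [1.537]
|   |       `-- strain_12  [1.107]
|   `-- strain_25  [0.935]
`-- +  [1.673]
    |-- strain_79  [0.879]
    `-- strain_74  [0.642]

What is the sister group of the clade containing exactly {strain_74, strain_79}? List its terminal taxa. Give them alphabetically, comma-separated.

strain_12, strain_22, strain_25, strain_28, strain_36, strain_52, strain_75, strain_76

The clade containing exactly {strain_74, strain_79} attaches directly to the root of the tree.
The other lineage descending from that same node — the sister group — is ((strain_75,(((strain_22,strain_36),strain_28),strain_76),(strain_52,strain_12)),strain_25); its 8 tips in alphabetical order are the answer.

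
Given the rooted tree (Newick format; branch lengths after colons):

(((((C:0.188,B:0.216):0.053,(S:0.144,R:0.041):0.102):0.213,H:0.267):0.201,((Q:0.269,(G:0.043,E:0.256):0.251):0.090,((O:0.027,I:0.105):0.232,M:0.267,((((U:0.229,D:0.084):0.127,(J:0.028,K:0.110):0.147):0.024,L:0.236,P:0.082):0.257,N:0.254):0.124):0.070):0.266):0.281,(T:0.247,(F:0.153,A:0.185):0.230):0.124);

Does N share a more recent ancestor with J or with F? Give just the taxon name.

J

The MRCA of N and J subtends ((((U,D),(J,K)),L,P),N) (7 taxa).
The MRCA of N and F is the root, subtending the entire tree (21 taxa).
The first is nested inside the second, so N shares a more recent common ancestor with J.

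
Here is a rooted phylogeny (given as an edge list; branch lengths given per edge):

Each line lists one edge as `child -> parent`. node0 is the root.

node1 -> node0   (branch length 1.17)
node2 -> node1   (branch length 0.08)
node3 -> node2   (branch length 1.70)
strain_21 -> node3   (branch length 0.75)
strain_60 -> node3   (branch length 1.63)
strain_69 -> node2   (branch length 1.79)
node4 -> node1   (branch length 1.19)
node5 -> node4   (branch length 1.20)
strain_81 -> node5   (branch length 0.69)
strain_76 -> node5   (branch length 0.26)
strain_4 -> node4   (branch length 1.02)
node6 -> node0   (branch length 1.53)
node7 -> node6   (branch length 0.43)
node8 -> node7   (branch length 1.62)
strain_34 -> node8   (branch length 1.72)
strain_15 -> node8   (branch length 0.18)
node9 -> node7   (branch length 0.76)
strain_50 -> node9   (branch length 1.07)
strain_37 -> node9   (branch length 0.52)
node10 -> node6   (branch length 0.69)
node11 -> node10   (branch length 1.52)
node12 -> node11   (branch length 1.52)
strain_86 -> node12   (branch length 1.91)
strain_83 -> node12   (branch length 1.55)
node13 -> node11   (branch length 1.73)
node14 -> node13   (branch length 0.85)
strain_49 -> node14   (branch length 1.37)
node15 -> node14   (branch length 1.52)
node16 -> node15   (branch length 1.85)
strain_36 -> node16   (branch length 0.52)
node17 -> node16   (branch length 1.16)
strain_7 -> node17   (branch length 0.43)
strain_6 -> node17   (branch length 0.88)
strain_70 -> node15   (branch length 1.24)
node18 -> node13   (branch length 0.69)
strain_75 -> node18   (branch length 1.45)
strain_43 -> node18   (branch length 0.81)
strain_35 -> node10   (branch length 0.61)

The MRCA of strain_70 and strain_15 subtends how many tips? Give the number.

The MRCA of strain_70 and strain_15 is the node subtending (((strain_34,strain_15),(strain_50,strain_37)),(((strain_86,strain_83),((strain_49,((strain_36,(strain_7,strain_6)),strain_70)),(strain_75,strain_43))),strain_35)).
That clade contains 14 terminal taxa: strain_15, strain_34, strain_35, strain_36, strain_37, strain_43, strain_49, strain_50, strain_6, strain_7, strain_70, strain_75, strain_83, strain_86.

14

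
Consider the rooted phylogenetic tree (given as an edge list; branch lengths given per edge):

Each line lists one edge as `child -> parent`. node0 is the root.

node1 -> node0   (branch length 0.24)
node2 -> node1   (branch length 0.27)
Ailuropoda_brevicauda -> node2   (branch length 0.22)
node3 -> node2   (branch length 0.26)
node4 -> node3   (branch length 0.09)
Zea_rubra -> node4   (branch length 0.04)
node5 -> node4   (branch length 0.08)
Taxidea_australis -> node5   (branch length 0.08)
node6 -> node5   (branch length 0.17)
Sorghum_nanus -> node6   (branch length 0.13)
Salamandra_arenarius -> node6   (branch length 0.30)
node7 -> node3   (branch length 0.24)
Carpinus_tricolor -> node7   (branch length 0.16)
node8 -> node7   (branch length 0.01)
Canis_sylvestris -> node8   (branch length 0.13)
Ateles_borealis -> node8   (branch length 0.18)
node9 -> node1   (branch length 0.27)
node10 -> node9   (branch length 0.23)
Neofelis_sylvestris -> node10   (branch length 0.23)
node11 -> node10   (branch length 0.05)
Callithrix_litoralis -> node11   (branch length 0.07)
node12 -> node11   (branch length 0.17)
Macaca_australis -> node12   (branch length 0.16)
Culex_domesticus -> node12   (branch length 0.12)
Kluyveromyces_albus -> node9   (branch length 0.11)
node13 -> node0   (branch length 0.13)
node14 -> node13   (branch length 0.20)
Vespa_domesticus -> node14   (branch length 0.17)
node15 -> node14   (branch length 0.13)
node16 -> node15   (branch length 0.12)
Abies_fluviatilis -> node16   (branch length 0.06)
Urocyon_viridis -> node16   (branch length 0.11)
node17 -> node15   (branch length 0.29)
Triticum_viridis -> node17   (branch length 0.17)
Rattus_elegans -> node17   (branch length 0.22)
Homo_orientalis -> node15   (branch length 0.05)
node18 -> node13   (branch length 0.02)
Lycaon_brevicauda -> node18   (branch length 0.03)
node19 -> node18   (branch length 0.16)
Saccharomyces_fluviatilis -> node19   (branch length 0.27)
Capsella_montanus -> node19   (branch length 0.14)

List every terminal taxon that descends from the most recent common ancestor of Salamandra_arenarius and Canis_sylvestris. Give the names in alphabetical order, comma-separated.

Ateles_borealis, Canis_sylvestris, Carpinus_tricolor, Salamandra_arenarius, Sorghum_nanus, Taxidea_australis, Zea_rubra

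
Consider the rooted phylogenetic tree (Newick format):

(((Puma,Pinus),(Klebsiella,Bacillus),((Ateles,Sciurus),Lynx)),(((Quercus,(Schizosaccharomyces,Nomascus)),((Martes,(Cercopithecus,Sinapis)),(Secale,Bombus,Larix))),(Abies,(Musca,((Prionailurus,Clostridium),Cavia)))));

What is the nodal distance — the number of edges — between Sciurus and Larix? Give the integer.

The MRCA of Sciurus and Larix is the root of the tree.
From Sciurus up to that node: 4 branches. From Larix up to the same node: 5 branches. Total: 4 + 5 = 9.

9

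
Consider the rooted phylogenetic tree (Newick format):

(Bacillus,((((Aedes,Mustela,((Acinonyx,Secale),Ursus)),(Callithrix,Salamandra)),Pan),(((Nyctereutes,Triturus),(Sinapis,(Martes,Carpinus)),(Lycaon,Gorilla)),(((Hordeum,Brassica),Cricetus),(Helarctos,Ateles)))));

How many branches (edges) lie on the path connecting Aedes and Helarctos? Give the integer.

8

The MRCA of Aedes and Helarctos is the node subtending ((((Aedes,Mustela,((Acinonyx,Secale),Ursus)),(Callithrix,Salamandra)),Pan),(((Nyctereutes,Triturus),(Sinapis,(Martes,Carpinus)),(Lycaon,Gorilla)),(((Hordeum,Brassica),Cricetus),(Helarctos,Ateles)))).
From Aedes up to that node: 4 branches. From Helarctos up to the same node: 4 branches. Total: 4 + 4 = 8.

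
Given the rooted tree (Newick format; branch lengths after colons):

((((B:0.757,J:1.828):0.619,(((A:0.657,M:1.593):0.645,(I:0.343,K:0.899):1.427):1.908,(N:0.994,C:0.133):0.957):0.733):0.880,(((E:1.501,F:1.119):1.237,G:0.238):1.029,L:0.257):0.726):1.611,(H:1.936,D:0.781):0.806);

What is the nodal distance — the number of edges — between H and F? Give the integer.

7

The MRCA of H and F is the root of the tree.
From H up to that node: 2 branches. From F up to the same node: 5 branches. Total: 2 + 5 = 7.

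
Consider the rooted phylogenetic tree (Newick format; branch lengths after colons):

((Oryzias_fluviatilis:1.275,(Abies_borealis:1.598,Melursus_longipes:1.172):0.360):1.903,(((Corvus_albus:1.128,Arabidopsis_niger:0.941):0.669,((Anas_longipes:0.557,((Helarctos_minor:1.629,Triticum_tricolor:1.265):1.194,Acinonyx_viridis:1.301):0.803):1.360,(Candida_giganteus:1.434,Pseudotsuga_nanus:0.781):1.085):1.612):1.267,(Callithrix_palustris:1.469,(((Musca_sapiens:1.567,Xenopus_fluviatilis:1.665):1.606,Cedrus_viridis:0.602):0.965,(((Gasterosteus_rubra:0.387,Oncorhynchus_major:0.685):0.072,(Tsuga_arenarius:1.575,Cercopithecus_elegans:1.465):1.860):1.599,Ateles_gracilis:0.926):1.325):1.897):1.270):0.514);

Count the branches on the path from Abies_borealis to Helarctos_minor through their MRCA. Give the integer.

10

The MRCA of Abies_borealis and Helarctos_minor is the root of the tree.
From Abies_borealis up to that node: 3 branches. From Helarctos_minor up to the same node: 7 branches. Total: 3 + 7 = 10.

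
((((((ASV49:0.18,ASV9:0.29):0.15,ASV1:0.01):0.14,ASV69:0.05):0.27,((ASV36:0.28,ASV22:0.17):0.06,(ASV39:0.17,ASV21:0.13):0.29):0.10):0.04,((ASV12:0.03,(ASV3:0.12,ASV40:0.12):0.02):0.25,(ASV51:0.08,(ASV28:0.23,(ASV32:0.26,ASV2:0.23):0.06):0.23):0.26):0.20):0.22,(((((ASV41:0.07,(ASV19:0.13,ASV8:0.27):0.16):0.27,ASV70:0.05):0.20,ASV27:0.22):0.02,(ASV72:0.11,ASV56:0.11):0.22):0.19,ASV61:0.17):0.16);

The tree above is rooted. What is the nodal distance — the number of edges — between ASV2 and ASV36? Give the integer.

The MRCA of ASV2 and ASV36 is the node subtending (((((ASV49,ASV9),ASV1),ASV69),((ASV36,ASV22),(ASV39,ASV21))),((ASV12,(ASV3,ASV40)),(ASV51,(ASV28,(ASV32,ASV2))))).
From ASV2 up to that node: 5 branches. From ASV36 up to the same node: 4 branches. Total: 5 + 4 = 9.

9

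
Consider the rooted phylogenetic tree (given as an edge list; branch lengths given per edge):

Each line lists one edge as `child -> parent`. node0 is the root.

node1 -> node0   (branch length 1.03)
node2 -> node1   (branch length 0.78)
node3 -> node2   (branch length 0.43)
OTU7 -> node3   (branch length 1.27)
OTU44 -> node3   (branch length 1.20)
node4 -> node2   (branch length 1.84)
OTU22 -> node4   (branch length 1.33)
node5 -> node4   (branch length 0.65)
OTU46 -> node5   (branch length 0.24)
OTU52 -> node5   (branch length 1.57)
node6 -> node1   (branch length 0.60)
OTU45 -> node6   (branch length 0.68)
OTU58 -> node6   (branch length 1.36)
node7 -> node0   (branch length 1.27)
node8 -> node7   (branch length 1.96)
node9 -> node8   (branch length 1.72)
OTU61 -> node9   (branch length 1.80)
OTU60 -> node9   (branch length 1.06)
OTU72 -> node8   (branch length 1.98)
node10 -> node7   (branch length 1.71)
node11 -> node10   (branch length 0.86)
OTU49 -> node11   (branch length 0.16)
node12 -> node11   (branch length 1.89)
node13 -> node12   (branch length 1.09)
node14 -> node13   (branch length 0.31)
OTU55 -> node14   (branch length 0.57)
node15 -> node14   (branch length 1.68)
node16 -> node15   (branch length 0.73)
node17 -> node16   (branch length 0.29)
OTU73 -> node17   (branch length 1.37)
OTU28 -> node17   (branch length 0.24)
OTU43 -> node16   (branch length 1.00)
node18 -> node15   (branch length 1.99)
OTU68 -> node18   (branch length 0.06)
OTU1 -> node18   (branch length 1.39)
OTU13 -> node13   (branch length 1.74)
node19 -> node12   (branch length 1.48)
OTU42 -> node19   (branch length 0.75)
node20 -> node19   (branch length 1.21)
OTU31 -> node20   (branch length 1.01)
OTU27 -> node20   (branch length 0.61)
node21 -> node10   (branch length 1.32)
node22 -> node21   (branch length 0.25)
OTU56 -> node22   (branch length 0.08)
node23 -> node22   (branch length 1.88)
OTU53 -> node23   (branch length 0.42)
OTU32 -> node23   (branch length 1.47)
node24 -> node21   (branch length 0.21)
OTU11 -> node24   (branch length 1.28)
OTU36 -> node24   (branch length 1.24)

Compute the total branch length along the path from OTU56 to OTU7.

The path runs OTU56 → … → MRCA → … → OTU7; the MRCA is the root of the tree.
Branch lengths along that path: 0.08 + 0.25 + 1.32 + 1.71 + 1.27 + 1.03 + 0.78 + 0.43 + 1.27 = 8.14.

8.14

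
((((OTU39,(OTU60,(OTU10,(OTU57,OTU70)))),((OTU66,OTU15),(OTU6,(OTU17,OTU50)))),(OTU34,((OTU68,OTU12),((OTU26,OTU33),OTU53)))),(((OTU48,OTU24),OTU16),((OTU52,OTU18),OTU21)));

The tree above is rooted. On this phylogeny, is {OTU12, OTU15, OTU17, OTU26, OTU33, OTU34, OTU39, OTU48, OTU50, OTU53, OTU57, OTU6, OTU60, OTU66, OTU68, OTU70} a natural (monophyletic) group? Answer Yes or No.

The MRCA of the listed taxa is the root, so the smallest clade containing them is the whole tree.
That clade also contains OTU10, OTU16, OTU18, OTU21, OTU24, OTU52, which are not in the proposed group, so the group is not monophyletic.

No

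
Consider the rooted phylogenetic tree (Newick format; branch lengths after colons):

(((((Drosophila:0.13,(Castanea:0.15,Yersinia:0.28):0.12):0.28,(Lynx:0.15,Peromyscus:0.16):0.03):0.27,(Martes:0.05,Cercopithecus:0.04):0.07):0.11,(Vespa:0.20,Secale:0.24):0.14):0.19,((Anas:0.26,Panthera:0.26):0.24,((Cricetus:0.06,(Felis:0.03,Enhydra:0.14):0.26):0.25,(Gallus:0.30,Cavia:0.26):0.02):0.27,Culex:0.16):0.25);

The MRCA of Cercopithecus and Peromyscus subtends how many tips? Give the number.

7

The MRCA of Cercopithecus and Peromyscus is the node subtending (((Drosophila,(Castanea,Yersinia)),(Lynx,Peromyscus)),(Martes,Cercopithecus)).
That clade contains 7 terminal taxa: Castanea, Cercopithecus, Drosophila, Lynx, Martes, Peromyscus, Yersinia.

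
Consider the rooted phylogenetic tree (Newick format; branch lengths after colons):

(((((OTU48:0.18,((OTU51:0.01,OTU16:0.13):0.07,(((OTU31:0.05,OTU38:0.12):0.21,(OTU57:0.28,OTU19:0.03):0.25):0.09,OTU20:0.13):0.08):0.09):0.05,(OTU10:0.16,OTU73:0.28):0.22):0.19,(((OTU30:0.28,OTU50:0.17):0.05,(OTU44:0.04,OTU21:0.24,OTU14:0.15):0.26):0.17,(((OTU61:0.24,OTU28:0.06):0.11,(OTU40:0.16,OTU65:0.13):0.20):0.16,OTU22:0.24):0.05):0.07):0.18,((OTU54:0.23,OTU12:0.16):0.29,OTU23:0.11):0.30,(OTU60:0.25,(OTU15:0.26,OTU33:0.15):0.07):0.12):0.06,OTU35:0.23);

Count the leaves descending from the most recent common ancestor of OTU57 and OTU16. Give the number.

7

The MRCA of OTU57 and OTU16 is the node subtending ((OTU51,OTU16),(((OTU31,OTU38),(OTU57,OTU19)),OTU20)).
That clade contains 7 terminal taxa: OTU16, OTU19, OTU20, OTU31, OTU38, OTU51, OTU57.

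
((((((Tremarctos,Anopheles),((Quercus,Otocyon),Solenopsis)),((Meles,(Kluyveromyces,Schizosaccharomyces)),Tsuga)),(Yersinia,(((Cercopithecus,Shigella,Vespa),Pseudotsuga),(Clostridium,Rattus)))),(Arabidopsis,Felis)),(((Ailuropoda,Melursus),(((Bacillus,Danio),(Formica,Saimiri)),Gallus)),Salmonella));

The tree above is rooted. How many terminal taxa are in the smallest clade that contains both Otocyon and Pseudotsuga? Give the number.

The MRCA of Otocyon and Pseudotsuga is the node subtending ((((Tremarctos,Anopheles),((Quercus,Otocyon),Solenopsis)),((Meles,(Kluyveromyces,Schizosaccharomyces)),Tsuga)),(Yersinia,(((Cercopithecus,Shigella,Vespa),Pseudotsuga),(Clostridium,Rattus)))).
That clade contains 16 terminal taxa: Anopheles, Cercopithecus, Clostridium, Kluyveromyces, Meles, Otocyon, Pseudotsuga, Quercus, Rattus, Schizosaccharomyces, Shigella, Solenopsis, Tremarctos, Tsuga, Vespa, Yersinia.

16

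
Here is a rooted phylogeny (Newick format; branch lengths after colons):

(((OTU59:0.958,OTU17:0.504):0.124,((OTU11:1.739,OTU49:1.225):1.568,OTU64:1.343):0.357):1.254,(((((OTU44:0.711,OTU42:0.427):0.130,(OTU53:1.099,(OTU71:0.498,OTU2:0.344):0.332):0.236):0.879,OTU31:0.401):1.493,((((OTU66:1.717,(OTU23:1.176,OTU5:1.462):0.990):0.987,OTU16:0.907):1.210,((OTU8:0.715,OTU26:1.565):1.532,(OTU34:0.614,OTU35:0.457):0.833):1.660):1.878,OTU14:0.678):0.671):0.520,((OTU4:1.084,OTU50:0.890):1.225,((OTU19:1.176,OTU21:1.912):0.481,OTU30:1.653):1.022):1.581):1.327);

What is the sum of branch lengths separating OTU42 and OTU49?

9.180

The path runs OTU42 → … → MRCA → … → OTU49; the MRCA is the root of the tree.
Branch lengths along that path: 0.427 + 0.130 + 0.879 + 1.493 + 0.520 + 1.327 + 1.254 + 0.357 + 1.568 + 1.225 = 9.180.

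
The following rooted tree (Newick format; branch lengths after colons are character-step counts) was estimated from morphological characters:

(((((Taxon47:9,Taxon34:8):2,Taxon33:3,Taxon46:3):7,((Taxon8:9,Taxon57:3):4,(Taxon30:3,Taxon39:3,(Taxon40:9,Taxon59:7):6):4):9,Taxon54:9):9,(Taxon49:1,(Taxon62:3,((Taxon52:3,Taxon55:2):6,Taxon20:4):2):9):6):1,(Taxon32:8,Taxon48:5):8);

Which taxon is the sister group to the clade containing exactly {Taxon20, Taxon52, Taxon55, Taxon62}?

The clade containing exactly {Taxon20, Taxon52, Taxon55, Taxon62} attaches to the tree at the node subtending (Taxon49,(Taxon62,((Taxon52,Taxon55),Taxon20))).
The other lineage descending from that same node — the sister group — is the single tip Taxon49.

Taxon49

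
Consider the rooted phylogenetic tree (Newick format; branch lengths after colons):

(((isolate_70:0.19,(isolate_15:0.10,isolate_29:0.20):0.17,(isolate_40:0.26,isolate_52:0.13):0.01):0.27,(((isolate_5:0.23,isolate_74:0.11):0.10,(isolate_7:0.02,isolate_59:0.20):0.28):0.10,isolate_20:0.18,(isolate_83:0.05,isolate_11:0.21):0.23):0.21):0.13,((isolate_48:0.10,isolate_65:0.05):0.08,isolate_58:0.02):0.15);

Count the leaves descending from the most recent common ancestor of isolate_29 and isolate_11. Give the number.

The MRCA of isolate_29 and isolate_11 is the node subtending ((isolate_70,(isolate_15,isolate_29),(isolate_40,isolate_52)),(((isolate_5,isolate_74),(isolate_7,isolate_59)),isolate_20,(isolate_83,isolate_11))).
That clade contains 12 terminal taxa: isolate_11, isolate_15, isolate_20, isolate_29, isolate_40, isolate_5, isolate_52, isolate_59, isolate_7, isolate_70, isolate_74, isolate_83.

12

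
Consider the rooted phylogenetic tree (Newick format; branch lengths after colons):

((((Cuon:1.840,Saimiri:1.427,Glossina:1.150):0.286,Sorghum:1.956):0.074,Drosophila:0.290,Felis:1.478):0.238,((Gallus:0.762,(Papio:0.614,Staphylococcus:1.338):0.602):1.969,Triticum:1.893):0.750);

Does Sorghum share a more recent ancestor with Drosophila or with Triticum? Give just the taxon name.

The MRCA of Sorghum and Drosophila subtends (((Cuon,Saimiri,Glossina),Sorghum),Drosophila,Felis) (6 taxa).
The MRCA of Sorghum and Triticum is the root, subtending the entire tree (10 taxa).
The first is nested inside the second, so Sorghum shares a more recent common ancestor with Drosophila.

Drosophila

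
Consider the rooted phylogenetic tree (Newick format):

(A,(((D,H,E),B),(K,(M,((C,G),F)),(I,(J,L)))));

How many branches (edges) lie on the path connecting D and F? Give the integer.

The MRCA of D and F is the node subtending (((D,H,E),B),(K,(M,((C,G),F)),(I,(J,L)))).
From D up to that node: 3 branches. From F up to the same node: 4 branches. Total: 3 + 4 = 7.

7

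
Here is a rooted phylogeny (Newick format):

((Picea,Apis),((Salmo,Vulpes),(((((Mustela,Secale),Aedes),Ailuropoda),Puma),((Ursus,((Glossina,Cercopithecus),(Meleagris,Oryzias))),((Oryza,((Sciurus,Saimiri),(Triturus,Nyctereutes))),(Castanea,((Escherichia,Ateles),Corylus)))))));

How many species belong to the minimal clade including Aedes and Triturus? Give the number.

The MRCA of Aedes and Triturus is the node subtending (((((Mustela,Secale),Aedes),Ailuropoda),Puma),((Ursus,((Glossina,Cercopithecus),(Meleagris,Oryzias))),((Oryza,((Sciurus,Saimiri),(Triturus,Nyctereutes))),(Castanea,((Escherichia,Ateles),Corylus))))).
That clade contains 19 terminal taxa: Aedes, Ailuropoda, Ateles, Castanea, Cercopithecus, Corylus, Escherichia, Glossina, Meleagris, Mustela, Nyctereutes, Oryza, Oryzias, Puma, Saimiri, Sciurus, Secale, Triturus, Ursus.

19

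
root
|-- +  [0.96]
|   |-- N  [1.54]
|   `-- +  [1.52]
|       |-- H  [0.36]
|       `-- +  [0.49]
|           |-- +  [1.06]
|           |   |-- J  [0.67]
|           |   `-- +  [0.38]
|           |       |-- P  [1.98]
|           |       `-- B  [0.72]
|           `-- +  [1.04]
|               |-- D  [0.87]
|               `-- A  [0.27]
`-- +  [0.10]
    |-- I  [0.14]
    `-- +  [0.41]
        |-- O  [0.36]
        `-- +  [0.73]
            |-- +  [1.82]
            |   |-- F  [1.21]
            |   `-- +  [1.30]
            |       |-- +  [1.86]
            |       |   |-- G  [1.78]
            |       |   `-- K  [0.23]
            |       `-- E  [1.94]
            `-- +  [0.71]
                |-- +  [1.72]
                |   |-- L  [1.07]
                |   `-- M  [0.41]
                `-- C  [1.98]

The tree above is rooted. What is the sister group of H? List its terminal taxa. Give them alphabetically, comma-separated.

H attaches to the tree at the node subtending (H,((J,(P,B)),(D,A))).
The other lineage descending from that same node — the sister group — is ((J,(P,B)),(D,A)); its 5 tips in alphabetical order are the answer.

A, B, D, J, P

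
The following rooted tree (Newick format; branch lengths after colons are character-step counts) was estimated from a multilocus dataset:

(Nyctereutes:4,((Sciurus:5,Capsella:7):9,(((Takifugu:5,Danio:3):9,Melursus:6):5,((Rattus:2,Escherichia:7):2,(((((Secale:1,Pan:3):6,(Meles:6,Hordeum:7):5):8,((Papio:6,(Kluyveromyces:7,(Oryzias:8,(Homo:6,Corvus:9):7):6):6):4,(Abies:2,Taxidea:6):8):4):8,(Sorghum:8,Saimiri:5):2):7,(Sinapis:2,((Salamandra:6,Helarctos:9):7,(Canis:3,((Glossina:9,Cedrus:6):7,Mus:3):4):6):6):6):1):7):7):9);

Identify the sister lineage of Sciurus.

Sciurus attaches to the tree at the node subtending (Sciurus,Capsella).
The other lineage descending from that same node — the sister group — is the single tip Capsella.

Capsella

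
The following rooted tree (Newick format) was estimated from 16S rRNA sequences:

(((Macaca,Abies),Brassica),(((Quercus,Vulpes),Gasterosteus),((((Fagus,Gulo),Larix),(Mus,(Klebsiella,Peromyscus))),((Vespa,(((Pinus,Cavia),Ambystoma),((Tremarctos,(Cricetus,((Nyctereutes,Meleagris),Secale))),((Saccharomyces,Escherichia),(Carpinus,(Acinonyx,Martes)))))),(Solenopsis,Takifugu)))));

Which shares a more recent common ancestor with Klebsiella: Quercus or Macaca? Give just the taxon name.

The MRCA of Klebsiella and Quercus subtends (((Quercus,Vulpes),Gasterosteus),((((Fagus,Gulo),Larix),(Mus,(Klebsiella,Peromyscus))),((Vespa,(((Pinus,Cavia),Ambystoma),((Tremarctos,(Cricetus,((Nyctereutes,Meleagris),Secale))),((Saccharomyces,Escherichia),(Carpinus,(Acinonyx,Martes)))))),(Solenopsis,Takifugu)))) (25 taxa).
The MRCA of Klebsiella and Macaca is the root, subtending the entire tree (28 taxa).
The first is nested inside the second, so Klebsiella shares a more recent common ancestor with Quercus.

Quercus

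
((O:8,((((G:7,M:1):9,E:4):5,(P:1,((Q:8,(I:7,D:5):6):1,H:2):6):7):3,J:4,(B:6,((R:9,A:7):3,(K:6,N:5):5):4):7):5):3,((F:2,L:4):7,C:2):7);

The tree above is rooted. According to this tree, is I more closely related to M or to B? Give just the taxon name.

The MRCA of I and M subtends (((G,M),E),(P,((Q,(I,D)),H))) (8 taxa).
The MRCA of I and B subtends ((((G,M),E),(P,((Q,(I,D)),H))),J,(B,((R,A),(K,N)))) (14 taxa).
The first is nested inside the second, so I shares a more recent common ancestor with M.

M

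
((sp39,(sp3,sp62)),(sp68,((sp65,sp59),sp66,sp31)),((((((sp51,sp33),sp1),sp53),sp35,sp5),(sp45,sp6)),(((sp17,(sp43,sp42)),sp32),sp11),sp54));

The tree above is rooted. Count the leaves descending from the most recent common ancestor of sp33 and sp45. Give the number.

The MRCA of sp33 and sp45 is the node subtending (((((sp51,sp33),sp1),sp53),sp35,sp5),(sp45,sp6)).
That clade contains 8 terminal taxa: sp1, sp33, sp35, sp45, sp5, sp51, sp53, sp6.

8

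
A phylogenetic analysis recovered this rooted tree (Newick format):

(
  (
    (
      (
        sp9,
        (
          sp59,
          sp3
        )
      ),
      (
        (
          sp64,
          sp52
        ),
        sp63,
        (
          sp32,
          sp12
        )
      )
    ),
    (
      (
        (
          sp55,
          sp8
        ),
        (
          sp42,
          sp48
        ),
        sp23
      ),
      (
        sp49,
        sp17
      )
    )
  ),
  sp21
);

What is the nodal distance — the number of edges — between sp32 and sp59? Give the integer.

6

The MRCA of sp32 and sp59 is the node subtending ((sp9,(sp59,sp3)),((sp64,sp52),sp63,(sp32,sp12))).
From sp32 up to that node: 3 branches. From sp59 up to the same node: 3 branches. Total: 3 + 3 = 6.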